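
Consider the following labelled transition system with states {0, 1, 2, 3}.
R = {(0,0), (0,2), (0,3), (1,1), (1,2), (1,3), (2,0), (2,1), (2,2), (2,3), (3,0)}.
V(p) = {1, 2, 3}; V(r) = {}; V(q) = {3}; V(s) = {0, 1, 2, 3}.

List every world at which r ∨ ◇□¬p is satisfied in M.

Let φ = r ∨ ◇□¬p. Evaluate φ at each world:
  0 (successors {0, 2, 3}): φ is true.
  1 (successors {1, 2, 3}): φ is true.
  2 (successors {0, 1, 2, 3}): φ is true.
  3 (successors {0}): φ is false.
For instance, at 1:
  At 1: r is false, ◇□¬p is true, so r ∨ ◇□¬p is true.
    At 1: ◇□¬p requires □¬p at some successor in {1, 2, 3}.
      □¬p holds at 3, so ◇□¬p is true at 1.
Satisfying worlds: {0, 1, 2}

0, 1, 2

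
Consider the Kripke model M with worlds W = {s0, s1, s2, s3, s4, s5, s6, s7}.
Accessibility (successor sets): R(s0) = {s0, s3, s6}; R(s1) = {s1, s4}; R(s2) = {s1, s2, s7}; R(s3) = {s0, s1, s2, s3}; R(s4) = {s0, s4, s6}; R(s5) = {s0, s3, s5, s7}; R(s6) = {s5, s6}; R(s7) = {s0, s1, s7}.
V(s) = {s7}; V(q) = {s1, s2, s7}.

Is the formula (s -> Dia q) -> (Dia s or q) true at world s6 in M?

Recall that Dia ψ holds at a world iff ψ holds at some accessible world.
At s6: s -> Dia q is true, Dia s or q is false, so (s -> Dia q) -> (Dia s or q) is false.
  At s6: s is false, Dia q is false, so s -> Dia q is true.
    At s6: Dia q requires q at some successor in {s5, s6}.
      At s5: q is false.
      At s6: q is false.
    So Dia q is false at s6.
  At s6: Dia s is false, q is false, so Dia s or q is false.
    At s6: Dia s requires s at some successor in {s5, s6}.
      At s5: s is false.
      At s6: s is false.
    So Dia s is false at s6.

No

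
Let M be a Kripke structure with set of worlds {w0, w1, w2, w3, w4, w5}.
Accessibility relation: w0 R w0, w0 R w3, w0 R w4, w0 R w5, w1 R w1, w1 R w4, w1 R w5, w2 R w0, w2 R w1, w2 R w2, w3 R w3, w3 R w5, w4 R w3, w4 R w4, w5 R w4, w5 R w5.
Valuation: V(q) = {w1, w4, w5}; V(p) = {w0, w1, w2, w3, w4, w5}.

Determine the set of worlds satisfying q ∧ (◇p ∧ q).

Recall that ◇ψ holds at a world iff ψ holds at some accessible world.
Let φ = q ∧ (◇p ∧ q). Evaluate φ at each world:
  w0 (successors {w0, w3, w4, w5}): φ is false.
  w1 (successors {w1, w4, w5}): φ is true.
  w2 (successors {w0, w1, w2}): φ is false.
  w3 (successors {w3, w5}): φ is false.
  w4 (successors {w3, w4}): φ is true.
  w5 (successors {w4, w5}): φ is true.
For instance, at w5:
  At w5: q is true, ◇p ∧ q is true, so q ∧ (◇p ∧ q) is true.
    At w5: ◇p is true, q is true, so ◇p ∧ q is true.
      At w5: ◇p requires p at some successor in {w4, w5}.
        p holds at w4, so ◇p is true at w5.
Satisfying worlds: {w1, w4, w5}

w1, w4, w5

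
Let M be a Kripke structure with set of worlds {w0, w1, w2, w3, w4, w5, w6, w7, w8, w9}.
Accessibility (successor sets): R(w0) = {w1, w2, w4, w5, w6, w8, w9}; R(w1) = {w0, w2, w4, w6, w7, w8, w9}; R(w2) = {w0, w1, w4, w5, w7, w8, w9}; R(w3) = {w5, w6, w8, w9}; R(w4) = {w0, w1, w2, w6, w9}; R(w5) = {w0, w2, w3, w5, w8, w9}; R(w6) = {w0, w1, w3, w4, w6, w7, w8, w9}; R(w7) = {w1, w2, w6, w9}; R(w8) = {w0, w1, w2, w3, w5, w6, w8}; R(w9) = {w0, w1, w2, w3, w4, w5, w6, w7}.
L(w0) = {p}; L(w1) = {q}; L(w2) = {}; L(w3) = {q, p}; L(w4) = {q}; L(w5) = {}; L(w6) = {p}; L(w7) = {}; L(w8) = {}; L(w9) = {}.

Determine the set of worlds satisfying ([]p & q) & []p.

none

Recall that []ψ holds at a world iff ψ holds at every accessible world, and <>ψ holds iff ψ holds at some accessible world.
Let φ = ([]p & q) & []p. Evaluate φ at each world:
  w0 (successors {w1, w2, w4, w5, w6, w8, w9}): φ is false.
  w1 (successors {w0, w2, w4, w6, w7, w8, w9}): φ is false.
  w2 (successors {w0, w1, w4, w5, w7, w8, w9}): φ is false.
  w3 (successors {w5, w6, w8, w9}): φ is false.
  w4 (successors {w0, w1, w2, w6, w9}): φ is false.
  w5 (successors {w0, w2, w3, w5, w8, w9}): φ is false.
  w6 (successors {w0, w1, w3, w4, w6, w7, w8, w9}): φ is false.
  w7 (successors {w1, w2, w6, w9}): φ is false.
  w8 (successors {w0, w1, w2, w3, w5, w6, w8}): φ is false.
  w9 (successors {w0, w1, w2, w3, w4, w5, w6, w7}): φ is false.
For instance, at w0:
  At w0: []p & q is false, []p is false, so ([]p & q) & []p is false.
    At w0: []p is false, q is false, so []p & q is false.
      At w0: []p requires p at every successor {w1, w2, w4, w5, w6, w8, w9}.
        p fails at w1, so []p is false at w0.
    At w0: []p requires p at every successor {w1, w2, w4, w5, w6, w8, w9}.
      p fails at w1, so []p is false at w0.
Satisfying worlds: none.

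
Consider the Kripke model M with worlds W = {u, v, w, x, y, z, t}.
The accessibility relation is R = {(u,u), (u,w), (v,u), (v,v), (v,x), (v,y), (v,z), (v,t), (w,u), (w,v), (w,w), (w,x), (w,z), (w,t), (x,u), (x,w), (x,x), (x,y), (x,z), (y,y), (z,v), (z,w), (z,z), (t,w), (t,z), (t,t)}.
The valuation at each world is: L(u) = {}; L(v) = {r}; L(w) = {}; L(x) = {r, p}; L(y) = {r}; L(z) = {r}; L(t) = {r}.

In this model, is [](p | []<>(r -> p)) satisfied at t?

Yes

Recall that []ψ holds at a world iff ψ holds at every accessible world, and <>ψ holds iff ψ holds at some accessible world.
At t: [](p | []<>(r -> p)) requires p | []<>(r -> p) at every successor {w, z, t}.
    At w: p is false, []<>(r -> p) is true, so p | []<>(r -> p) is true.
      At w: []<>(r -> p) requires <>(r -> p) at every successor {u, v, w, x, z, t}.
        At u: <>(r -> p) is true.
        At v: <>(r -> p) is true.
        At w: <>(r -> p) is true.
        At x: <>(r -> p) is true.
        At z: <>(r -> p) is true.
        At t: <>(r -> p) is true.
      So []<>(r -> p) is true at w.
    At z: p is false, []<>(r -> p) is true, so p | []<>(r -> p) is true.
      At z: []<>(r -> p) requires <>(r -> p) at every successor {v, w, z}.
        At v: <>(r -> p) is true.
        At w: <>(r -> p) is true.
        At z: <>(r -> p) is true.
      So []<>(r -> p) is true at z.
    At t: p is false, []<>(r -> p) is true, so p | []<>(r -> p) is true.
      At t: []<>(r -> p) requires <>(r -> p) at every successor {w, z, t}.
        At w: <>(r -> p) is true.
        At z: <>(r -> p) is true.
        At t: <>(r -> p) is true.
      So []<>(r -> p) is true at t.
So [](p | []<>(r -> p)) is true at t.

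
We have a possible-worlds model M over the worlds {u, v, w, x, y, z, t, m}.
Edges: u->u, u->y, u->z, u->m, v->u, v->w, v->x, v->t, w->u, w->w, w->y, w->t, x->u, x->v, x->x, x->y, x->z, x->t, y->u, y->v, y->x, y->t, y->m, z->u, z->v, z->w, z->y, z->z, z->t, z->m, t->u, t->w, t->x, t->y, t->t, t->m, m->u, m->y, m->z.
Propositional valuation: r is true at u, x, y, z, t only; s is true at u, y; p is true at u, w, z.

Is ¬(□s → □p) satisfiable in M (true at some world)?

No

Let φ = ¬(□s → □p). Evaluate φ at each world:
  u (successors {u, y, z, m}): φ is false.
  v (successors {u, w, x, t}): φ is false.
  w (successors {u, w, y, t}): φ is false.
  x (successors {u, v, x, y, z, t}): φ is false.
  y (successors {u, v, x, t, m}): φ is false.
  z (successors {u, v, w, y, z, t, m}): φ is false.
  t (successors {u, w, x, y, t, m}): φ is false.
  m (successors {u, y, z}): φ is false.
For instance, at t:
  At t: □s → □p is true, so ¬(□s → □p) is false.
    At t: □s is false, □p is false, so □s → □p is true.
      At t: □s requires s at every successor {u, w, x, y, t, m}.
        s fails at w, so □s is false at t.
      At t: □p requires p at every successor {u, w, x, y, t, m}.
        p fails at x, so □p is false at t.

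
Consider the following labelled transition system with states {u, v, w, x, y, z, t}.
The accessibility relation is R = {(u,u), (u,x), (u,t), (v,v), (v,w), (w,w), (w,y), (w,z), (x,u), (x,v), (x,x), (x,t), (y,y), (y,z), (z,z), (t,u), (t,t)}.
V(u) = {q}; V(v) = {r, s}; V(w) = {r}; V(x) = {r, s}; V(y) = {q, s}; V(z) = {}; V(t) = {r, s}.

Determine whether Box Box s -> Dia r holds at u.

Recall that Box ψ holds at a world iff ψ holds at every accessible world, and Dia ψ holds iff ψ holds at some accessible world.
At u: Box Box s is false, Dia r is true, so Box Box s -> Dia r is true.
  At u: Box Box s requires Box s at every successor {u, x, t}.
    Box s fails at u, so Box Box s is false at u.
      At u: Box s requires s at every successor {u, x, t}.
        s fails at u, so Box s is false at u.
  At u: Dia r requires r at some successor in {u, x, t}.
    r holds at x, so Dia r is true at u.

Yes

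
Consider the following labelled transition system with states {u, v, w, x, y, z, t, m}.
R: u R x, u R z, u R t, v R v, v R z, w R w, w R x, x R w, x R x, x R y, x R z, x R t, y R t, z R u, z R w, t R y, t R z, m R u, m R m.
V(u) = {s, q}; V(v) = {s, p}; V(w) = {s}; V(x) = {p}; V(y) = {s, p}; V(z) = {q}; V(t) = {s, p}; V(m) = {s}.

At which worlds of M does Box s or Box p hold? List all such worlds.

y, z, m

Let φ = Box s or Box p. Evaluate φ at each world:
  u (successors {x, z, t}): φ is false.
  v (successors {v, z}): φ is false.
  w (successors {w, x}): φ is false.
  x (successors {w, x, y, z, t}): φ is false.
  y (successors {t}): φ is true.
  z (successors {u, w}): φ is true.
  t (successors {y, z}): φ is false.
  m (successors {u, m}): φ is true.
For instance, at v:
  At v: Box s is false, Box p is false, so Box s or Box p is false.
    At v: Box s requires s at every successor {v, z}.
      s fails at z, so Box s is false at v.
    At v: Box p requires p at every successor {v, z}.
      p fails at z, so Box p is false at v.
Satisfying worlds: {y, z, m}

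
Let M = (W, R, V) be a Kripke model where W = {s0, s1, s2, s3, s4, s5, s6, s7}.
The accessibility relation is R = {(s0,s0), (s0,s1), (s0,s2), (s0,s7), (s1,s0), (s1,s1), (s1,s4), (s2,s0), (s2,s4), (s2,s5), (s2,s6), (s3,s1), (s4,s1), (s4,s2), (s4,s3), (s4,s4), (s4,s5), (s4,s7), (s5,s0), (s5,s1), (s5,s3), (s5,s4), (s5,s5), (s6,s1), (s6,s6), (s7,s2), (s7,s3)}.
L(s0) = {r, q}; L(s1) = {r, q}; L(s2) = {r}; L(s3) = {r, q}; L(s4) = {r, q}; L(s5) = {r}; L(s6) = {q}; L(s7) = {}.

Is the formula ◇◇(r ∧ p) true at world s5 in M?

No

At s5: ◇◇(r ∧ p) requires ◇(r ∧ p) at some successor in {s0, s1, s3, s4, s5}.
  At s0: ◇(r ∧ p) is false.
  At s1: ◇(r ∧ p) is false.
  At s3: ◇(r ∧ p) is false.
  At s4: ◇(r ∧ p) is false.
  At s5: ◇(r ∧ p) is false.
So ◇◇(r ∧ p) is false at s5.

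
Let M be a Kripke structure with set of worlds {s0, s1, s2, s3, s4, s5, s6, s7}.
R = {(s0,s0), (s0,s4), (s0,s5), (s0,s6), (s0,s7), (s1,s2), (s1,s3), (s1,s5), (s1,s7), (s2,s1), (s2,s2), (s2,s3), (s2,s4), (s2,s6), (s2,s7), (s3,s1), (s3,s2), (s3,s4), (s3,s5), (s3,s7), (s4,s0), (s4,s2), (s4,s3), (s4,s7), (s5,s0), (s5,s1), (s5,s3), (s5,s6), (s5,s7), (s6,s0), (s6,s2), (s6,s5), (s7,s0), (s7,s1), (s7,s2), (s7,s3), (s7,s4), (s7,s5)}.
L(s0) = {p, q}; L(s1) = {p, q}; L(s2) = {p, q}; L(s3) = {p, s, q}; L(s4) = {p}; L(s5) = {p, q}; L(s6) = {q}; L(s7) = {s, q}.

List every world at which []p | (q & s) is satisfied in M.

Let φ = []p | (q & s). Evaluate φ at each world:
  s0 (successors {s0, s4, s5, s6, s7}): φ is false.
  s1 (successors {s2, s3, s5, s7}): φ is false.
  s2 (successors {s1, s2, s3, s4, s6, s7}): φ is false.
  s3 (successors {s1, s2, s4, s5, s7}): φ is true.
  s4 (successors {s0, s2, s3, s7}): φ is false.
  s5 (successors {s0, s1, s3, s6, s7}): φ is false.
  s6 (successors {s0, s2, s5}): φ is true.
  s7 (successors {s0, s1, s2, s3, s4, s5}): φ is true.
For instance, at s2:
  At s2: []p is false, q & s is false, so []p | (q & s) is false.
    At s2: []p requires p at every successor {s1, s2, s3, s4, s6, s7}.
      p fails at s6, so []p is false at s2.
Satisfying worlds: {s3, s6, s7}

s3, s6, s7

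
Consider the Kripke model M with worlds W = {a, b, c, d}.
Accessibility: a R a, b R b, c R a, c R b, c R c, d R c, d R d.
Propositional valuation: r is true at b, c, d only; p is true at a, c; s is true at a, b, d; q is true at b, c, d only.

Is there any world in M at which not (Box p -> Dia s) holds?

No

Recall that Box ψ holds at a world iff ψ holds at every accessible world, and Dia ψ holds iff ψ holds at some accessible world.
Let φ = not (Box p -> Dia s). Evaluate φ at each world:
  a (successors {a}): φ is false.
  b (successors {b}): φ is false.
  c (successors {a, b, c}): φ is false.
  d (successors {c, d}): φ is false.
For instance, at a:
  At a: Box p -> Dia s is true, so not (Box p -> Dia s) is false.
    At a: Box p is true, Dia s is true, so Box p -> Dia s is true.
      At a: Box p requires p at every successor {a}.
        At a: p is true.
      So Box p is true at a.
      At a: Dia s requires s at some successor in {a}.
        s holds at a, so Dia s is true at a.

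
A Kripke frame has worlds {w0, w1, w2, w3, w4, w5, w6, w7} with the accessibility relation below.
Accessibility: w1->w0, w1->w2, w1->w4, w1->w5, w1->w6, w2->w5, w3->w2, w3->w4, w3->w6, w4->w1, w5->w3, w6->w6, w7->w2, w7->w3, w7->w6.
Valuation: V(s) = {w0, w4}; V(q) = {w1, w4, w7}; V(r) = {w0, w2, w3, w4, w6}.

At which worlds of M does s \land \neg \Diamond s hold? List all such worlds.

w0, w4

Recall that \Diamond ψ holds at a world iff ψ holds at some accessible world.
Let φ = s \land \neg \Diamond s. Evaluate φ at each world:
  w0 (successors ∅): φ is true.
  w1 (successors {w0, w2, w4, w5, w6}): φ is false.
  w2 (successors {w5}): φ is false.
  w3 (successors {w2, w4, w6}): φ is false.
  w4 (successors {w1}): φ is true.
  w5 (successors {w3}): φ is false.
  w6 (successors {w6}): φ is false.
  w7 (successors {w2, w3, w6}): φ is false.
For instance, at w4:
  At w4: s is true, \neg \Diamond s is true, so s \land \neg \Diamond s is true.
    At w4: \Diamond s is false, so \neg \Diamond s is true.
      At w4: \Diamond s requires s at some successor in {w1}.
        At w1: s is false.
      So \Diamond s is false at w4.
Satisfying worlds: {w0, w4}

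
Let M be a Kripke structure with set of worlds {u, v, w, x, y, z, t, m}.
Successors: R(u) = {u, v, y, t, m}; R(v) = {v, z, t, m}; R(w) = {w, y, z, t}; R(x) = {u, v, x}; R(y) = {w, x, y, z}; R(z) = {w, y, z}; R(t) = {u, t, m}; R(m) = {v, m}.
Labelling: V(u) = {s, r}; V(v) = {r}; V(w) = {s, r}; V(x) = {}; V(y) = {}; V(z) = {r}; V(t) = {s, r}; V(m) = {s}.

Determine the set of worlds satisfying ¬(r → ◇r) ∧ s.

none

Let φ = ¬(r → ◇r) ∧ s. Evaluate φ at each world:
  u (successors {u, v, y, t, m}): φ is false.
  v (successors {v, z, t, m}): φ is false.
  w (successors {w, y, z, t}): φ is false.
  x (successors {u, v, x}): φ is false.
  y (successors {w, x, y, z}): φ is false.
  z (successors {w, y, z}): φ is false.
  t (successors {u, t, m}): φ is false.
  m (successors {v, m}): φ is false.
For instance, at z:
  At z: ¬(r → ◇r) is false, s is false, so ¬(r → ◇r) ∧ s is false.
    At z: r → ◇r is true, so ¬(r → ◇r) is false.
      At z: r is true, ◇r is true, so r → ◇r is true.
Satisfying worlds: none.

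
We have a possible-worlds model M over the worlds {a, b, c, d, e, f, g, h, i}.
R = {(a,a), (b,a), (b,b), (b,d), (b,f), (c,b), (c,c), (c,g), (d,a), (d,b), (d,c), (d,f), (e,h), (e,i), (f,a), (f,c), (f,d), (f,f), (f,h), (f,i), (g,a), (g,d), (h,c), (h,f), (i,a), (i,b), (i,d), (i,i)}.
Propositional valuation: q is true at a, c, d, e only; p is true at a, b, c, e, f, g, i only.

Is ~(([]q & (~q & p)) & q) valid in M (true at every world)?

Yes

Let φ = ~(([]q & (~q & p)) & q). Evaluate φ at each world:
  a (successors {a}): φ is true.
  b (successors {a, b, d, f}): φ is true.
  c (successors {b, c, g}): φ is true.
  d (successors {a, b, c, f}): φ is true.
  e (successors {h, i}): φ is true.
  f (successors {a, c, d, f, h, i}): φ is true.
  g (successors {a, d}): φ is true.
  h (successors {c, f}): φ is true.
  i (successors {a, b, d, i}): φ is true.
For instance, at c:
  At c: ([]q & (~q & p)) & q is false, so ~(([]q & (~q & p)) & q) is true.
    At c: []q & (~q & p) is false, q is true, so ([]q & (~q & p)) & q is false.
      At c: []q is false, ~q & p is false, so []q & (~q & p) is false.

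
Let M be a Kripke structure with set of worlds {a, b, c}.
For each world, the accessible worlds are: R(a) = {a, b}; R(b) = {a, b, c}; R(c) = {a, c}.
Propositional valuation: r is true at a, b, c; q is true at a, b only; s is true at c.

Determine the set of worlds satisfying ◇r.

a, b, c

Recall that ◇ψ holds at a world iff ψ holds at some accessible world.
Let φ = ◇r. Evaluate φ at each world:
  a (successors {a, b}): φ is true.
  b (successors {a, b, c}): φ is true.
  c (successors {a, c}): φ is true.
For instance, at c:
  At c: ◇r requires r at some successor in {a, c}.
    r holds at a, so ◇r is true at c.
Satisfying worlds: {a, b, c}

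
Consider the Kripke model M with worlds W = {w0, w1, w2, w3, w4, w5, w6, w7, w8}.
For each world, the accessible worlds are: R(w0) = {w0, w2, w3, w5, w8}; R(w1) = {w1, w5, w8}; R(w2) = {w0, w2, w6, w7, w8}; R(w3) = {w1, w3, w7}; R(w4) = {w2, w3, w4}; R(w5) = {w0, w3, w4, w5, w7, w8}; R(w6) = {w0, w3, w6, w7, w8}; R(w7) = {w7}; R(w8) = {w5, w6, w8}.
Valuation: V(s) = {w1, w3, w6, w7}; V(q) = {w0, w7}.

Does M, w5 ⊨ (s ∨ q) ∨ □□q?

At w5: s ∨ q is false, □□q is false, so (s ∨ q) ∨ □□q is false.
  At w5: □□q requires □q at every successor {w0, w3, w4, w5, w7, w8}.
    □q fails at w0, so □□q is false at w5.
      At w0: □q requires q at every successor {w0, w2, w3, w5, w8}.
        q fails at w2, so □q is false at w0.

No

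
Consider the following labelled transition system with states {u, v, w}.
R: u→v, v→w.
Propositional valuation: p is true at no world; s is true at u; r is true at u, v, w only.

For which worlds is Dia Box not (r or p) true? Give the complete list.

Let φ = Dia Box not (r or p). Evaluate φ at each world:
  u (successors {v}): φ is false.
  v (successors {w}): φ is true.
  w (successors ∅): φ is false.
For instance, at v:
  At v: Dia Box not (r or p) requires Box not (r or p) at some successor in {w}.
    Box not (r or p) holds at w, so Dia Box not (r or p) is true at v.
      At w: no accessible worlds, so Box not (r or p) holds vacuously.
Satisfying worlds: {v}

v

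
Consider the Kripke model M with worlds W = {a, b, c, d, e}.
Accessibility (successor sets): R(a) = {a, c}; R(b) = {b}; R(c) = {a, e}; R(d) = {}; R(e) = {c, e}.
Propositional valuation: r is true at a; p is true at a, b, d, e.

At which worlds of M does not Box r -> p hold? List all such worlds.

Let φ = not Box r -> p. Evaluate φ at each world:
  a (successors {a, c}): φ is true.
  b (successors {b}): φ is true.
  c (successors {a, e}): φ is false.
  d (successors ∅): φ is true.
  e (successors {c, e}): φ is true.
For instance, at b:
  At b: not Box r is true, p is true, so not Box r -> p is true.
    At b: Box r is false, so not Box r is true.
      At b: Box r requires r at every successor {b}.
        r fails at b, so Box r is false at b.
Satisfying worlds: {a, b, d, e}

a, b, d, e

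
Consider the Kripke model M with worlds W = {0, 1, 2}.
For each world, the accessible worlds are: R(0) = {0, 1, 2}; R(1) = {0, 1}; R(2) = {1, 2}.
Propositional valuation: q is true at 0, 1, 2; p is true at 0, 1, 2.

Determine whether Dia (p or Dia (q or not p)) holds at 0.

At 0: Dia (p or Dia (q or not p)) requires p or Dia (q or not p) at some successor in {0, 1, 2}.
  p or Dia (q or not p) holds at 0, so Dia (p or Dia (q or not p)) is true at 0.
    At 0: p is true, Dia (q or not p) is true, so p or Dia (q or not p) is true.
      At 0: Dia (q or not p) requires q or not p at some successor in {0, 1, 2}.
        q or not p holds at 0, so Dia (q or not p) is true at 0.

Yes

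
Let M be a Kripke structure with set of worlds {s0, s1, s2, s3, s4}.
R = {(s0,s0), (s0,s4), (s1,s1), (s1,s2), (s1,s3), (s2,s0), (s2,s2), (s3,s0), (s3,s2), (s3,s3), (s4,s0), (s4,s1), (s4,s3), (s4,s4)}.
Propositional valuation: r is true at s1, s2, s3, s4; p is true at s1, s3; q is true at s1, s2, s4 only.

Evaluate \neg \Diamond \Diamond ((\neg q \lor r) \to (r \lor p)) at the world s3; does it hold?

Recall that \Diamond ψ holds at a world iff ψ holds at some accessible world.
At s3: \Diamond \Diamond ((\neg q \lor r) \to (r \lor p)) is true, so \neg \Diamond \Diamond ((\neg q \lor r) \to (r \lor p)) is false.
  At s3: \Diamond \Diamond ((\neg q \lor r) \to (r \lor p)) requires \Diamond ((\neg q \lor r) \to (r \lor p)) at some successor in {s0, s2, s3}.
    \Diamond ((\neg q \lor r) \to (r \lor p)) holds at s0, so \Diamond \Diamond ((\neg q \lor r) \to (r \lor p)) is true at s3.
      At s0: \Diamond ((\neg q \lor r) \to (r \lor p)) requires (\neg q \lor r) \to (r \lor p) at some successor in {s0, s4}.
        (\neg q \lor r) \to (r \lor p) holds at s4, so \Diamond ((\neg q \lor r) \to (r \lor p)) is true at s0.

No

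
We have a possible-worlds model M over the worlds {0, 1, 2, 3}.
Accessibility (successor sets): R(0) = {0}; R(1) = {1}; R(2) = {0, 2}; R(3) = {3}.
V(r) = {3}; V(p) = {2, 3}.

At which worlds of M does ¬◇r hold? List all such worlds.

Let φ = ¬◇r. Evaluate φ at each world:
  0 (successors {0}): φ is true.
  1 (successors {1}): φ is true.
  2 (successors {0, 2}): φ is true.
  3 (successors {3}): φ is false.
For instance, at 1:
  At 1: ◇r is false, so ¬◇r is true.
    At 1: ◇r requires r at some successor in {1}.
      At 1: r is false.
    So ◇r is false at 1.
Satisfying worlds: {0, 1, 2}

0, 1, 2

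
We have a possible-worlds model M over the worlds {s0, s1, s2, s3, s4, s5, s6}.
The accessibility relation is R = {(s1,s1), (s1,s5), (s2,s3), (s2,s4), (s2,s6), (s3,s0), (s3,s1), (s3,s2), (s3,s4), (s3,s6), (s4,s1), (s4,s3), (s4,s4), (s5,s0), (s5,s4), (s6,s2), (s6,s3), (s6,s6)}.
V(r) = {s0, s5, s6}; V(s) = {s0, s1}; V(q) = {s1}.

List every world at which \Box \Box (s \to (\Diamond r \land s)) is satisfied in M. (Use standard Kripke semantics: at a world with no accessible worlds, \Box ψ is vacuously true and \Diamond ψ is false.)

s0, s3, s5

Let φ = \Box \Box (s \to (\Diamond r \land s)). Evaluate φ at each world:
  s0 (successors ∅): φ is true.
  s1 (successors {s1, s5}): φ is false.
  s2 (successors {s3, s4, s6}): φ is false.
  s3 (successors {s0, s1, s2, s4, s6}): φ is true.
  s4 (successors {s1, s3, s4}): φ is false.
  s5 (successors {s0, s4}): φ is true.
  s6 (successors {s2, s3, s6}): φ is false.
For instance, at s5:
  At s5: \Box \Box (s \to (\Diamond r \land s)) requires \Box (s \to (\Diamond r \land s)) at every successor {s0, s4}.
      At s0: no accessible worlds, so \Box (s \to (\Diamond r \land s)) holds vacuously.
      At s4: \Box (s \to (\Diamond r \land s)) requires s \to (\Diamond r \land s) at every successor {s1, s3, s4}.
        At s1: s \to (\Diamond r \land s) is true.
        At s3: s \to (\Diamond r \land s) is true.
        At s4: s \to (\Diamond r \land s) is true.
      So \Box (s \to (\Diamond r \land s)) is true at s4.
  So \Box \Box (s \to (\Diamond r \land s)) is true at s5.
Satisfying worlds: {s0, s3, s5}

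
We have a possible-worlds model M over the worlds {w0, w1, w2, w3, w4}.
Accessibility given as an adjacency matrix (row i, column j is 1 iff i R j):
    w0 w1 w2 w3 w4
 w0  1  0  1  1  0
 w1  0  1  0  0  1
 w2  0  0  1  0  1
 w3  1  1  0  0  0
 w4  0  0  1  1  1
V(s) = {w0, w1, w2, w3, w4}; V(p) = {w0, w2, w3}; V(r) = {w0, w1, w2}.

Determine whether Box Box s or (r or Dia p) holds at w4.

At w4: Box Box s is true, r or Dia p is true, so Box Box s or (r or Dia p) is true.
  At w4: Box Box s requires Box s at every successor {w2, w3, w4}.
      At w2: Box s requires s at every successor {w2, w4}.
        At w2: s is true.
        At w4: s is true.
      So Box s is true at w2.
      At w3: Box s requires s at every successor {w0, w1}.
        At w0: s is true.
        At w1: s is true.
      So Box s is true at w3.
      At w4: Box s requires s at every successor {w2, w3, w4}.
        At w2: s is true.
        At w3: s is true.
        At w4: s is true.
      So Box s is true at w4.
  So Box Box s is true at w4.
  At w4: r is false, Dia p is true, so r or Dia p is true.
    At w4: Dia p requires p at some successor in {w2, w3, w4}.
      p holds at w2, so Dia p is true at w4.

Yes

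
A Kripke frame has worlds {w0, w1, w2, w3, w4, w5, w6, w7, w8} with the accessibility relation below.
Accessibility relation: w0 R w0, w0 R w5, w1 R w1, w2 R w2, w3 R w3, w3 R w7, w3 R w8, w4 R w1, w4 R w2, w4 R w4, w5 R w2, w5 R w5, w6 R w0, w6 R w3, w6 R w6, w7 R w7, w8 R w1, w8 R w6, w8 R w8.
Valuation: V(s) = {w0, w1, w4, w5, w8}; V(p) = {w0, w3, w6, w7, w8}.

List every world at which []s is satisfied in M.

Let φ = []s. Evaluate φ at each world:
  w0 (successors {w0, w5}): φ is true.
  w1 (successors {w1}): φ is true.
  w2 (successors {w2}): φ is false.
  w3 (successors {w3, w7, w8}): φ is false.
  w4 (successors {w1, w2, w4}): φ is false.
  w5 (successors {w2, w5}): φ is false.
  w6 (successors {w0, w3, w6}): φ is false.
  w7 (successors {w7}): φ is false.
  w8 (successors {w1, w6, w8}): φ is false.
For instance, at w0:
  At w0: []s requires s at every successor {w0, w5}.
    At w0: s is true.
    At w5: s is true.
  So []s is true at w0.
Satisfying worlds: {w0, w1}

w0, w1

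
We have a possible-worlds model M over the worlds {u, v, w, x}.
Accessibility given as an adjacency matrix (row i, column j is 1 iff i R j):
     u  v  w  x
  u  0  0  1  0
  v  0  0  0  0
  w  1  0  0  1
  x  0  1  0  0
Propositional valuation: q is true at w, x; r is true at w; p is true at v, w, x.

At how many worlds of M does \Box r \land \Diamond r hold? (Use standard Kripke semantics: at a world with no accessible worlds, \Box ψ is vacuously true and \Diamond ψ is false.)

Let φ = \Box r \land \Diamond r. Evaluate φ at each world:
  u (successors {w}): φ is true.
  v (successors ∅): φ is false.
  w (successors {u, x}): φ is false.
  x (successors {v}): φ is false.
For instance, at u:
  At u: \Box r is true, \Diamond r is true, so \Box r \land \Diamond r is true.
    At u: \Box r requires r at every successor {w}.
      At w: r is true.
    So \Box r is true at u.
    At u: \Diamond r requires r at some successor in {w}.
      r holds at w, so \Diamond r is true at u.
Satisfying worlds: {u}

1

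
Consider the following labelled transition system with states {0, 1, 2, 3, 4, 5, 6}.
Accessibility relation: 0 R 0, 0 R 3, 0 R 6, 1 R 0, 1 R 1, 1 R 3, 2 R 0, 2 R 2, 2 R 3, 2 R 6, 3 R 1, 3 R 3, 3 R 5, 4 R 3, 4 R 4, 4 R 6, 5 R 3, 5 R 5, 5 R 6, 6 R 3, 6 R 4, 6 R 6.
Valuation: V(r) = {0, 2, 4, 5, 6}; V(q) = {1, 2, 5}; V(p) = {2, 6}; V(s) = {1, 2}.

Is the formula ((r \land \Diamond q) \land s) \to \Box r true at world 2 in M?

No

At 2: (r \land \Diamond q) \land s is true, \Box r is false, so ((r \land \Diamond q) \land s) \to \Box r is false.
  At 2: r \land \Diamond q is true, s is true, so (r \land \Diamond q) \land s is true.
    At 2: r is true, \Diamond q is true, so r \land \Diamond q is true.
      At 2: \Diamond q requires q at some successor in {0, 2, 3, 6}.
        q holds at 2, so \Diamond q is true at 2.
  At 2: \Box r requires r at every successor {0, 2, 3, 6}.
    r fails at 3, so \Box r is false at 2.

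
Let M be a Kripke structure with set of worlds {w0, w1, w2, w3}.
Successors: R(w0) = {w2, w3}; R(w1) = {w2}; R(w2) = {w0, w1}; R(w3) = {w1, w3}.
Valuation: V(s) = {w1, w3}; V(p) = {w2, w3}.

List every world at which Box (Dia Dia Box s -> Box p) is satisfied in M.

Recall that Box ψ holds at a world iff ψ holds at every accessible world, and Dia ψ holds iff ψ holds at some accessible world.
Let φ = Box (Dia Dia Box s -> Box p). Evaluate φ at each world:
  w0 (successors {w2, w3}): φ is false.
  w1 (successors {w2}): φ is false.
  w2 (successors {w0, w1}): φ is true.
  w3 (successors {w1, w3}): φ is false.
For instance, at w2:
  At w2: Box (Dia Dia Box s -> Box p) requires Dia Dia Box s -> Box p at every successor {w0, w1}.
      At w0: Dia Dia Box s is true, Box p is true, so Dia Dia Box s -> Box p is true.
      At w1: Dia Dia Box s is false, Box p is true, so Dia Dia Box s -> Box p is true.
  So Box (Dia Dia Box s -> Box p) is true at w2.
Satisfying worlds: {w2}

w2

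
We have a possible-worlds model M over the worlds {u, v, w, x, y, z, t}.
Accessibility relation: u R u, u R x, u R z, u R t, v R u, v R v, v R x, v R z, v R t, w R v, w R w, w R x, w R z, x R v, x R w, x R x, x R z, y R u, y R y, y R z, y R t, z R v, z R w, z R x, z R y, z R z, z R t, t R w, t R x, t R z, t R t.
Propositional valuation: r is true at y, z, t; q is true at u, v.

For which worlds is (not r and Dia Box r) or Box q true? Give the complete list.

Let φ = (not r and Dia Box r) or Box q. Evaluate φ at each world:
  u (successors {u, x, z, t}): φ is false.
  v (successors {u, v, x, z, t}): φ is false.
  w (successors {v, w, x, z}): φ is false.
  x (successors {v, w, x, z}): φ is false.
  y (successors {u, y, z, t}): φ is false.
  z (successors {v, w, x, y, z, t}): φ is false.
  t (successors {w, x, z, t}): φ is false.
For instance, at z:
  At z: not r and Dia Box r is false, Box q is false, so (not r and Dia Box r) or Box q is false.
    At z: not r is false, Dia Box r is false, so not r and Dia Box r is false.
      At z: Dia Box r requires Box r at some successor in {v, w, x, y, z, t}.
        At v: Box r is false.
        At w: Box r is false.
        At x: Box r is false.
        At y: Box r is false.
        At z: Box r is false.
        At t: Box r is false.
      So Dia Box r is false at z.
    At z: Box q requires q at every successor {v, w, x, y, z, t}.
      q fails at w, so Box q is false at z.
Satisfying worlds: none.

none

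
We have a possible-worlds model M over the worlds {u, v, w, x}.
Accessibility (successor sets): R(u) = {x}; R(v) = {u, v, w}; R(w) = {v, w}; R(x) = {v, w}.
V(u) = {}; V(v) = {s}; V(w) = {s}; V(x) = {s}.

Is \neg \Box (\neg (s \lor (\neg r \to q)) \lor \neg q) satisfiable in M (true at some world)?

Let φ = \neg \Box (\neg (s \lor (\neg r \to q)) \lor \neg q). Evaluate φ at each world:
  u (successors {x}): φ is false.
  v (successors {u, v, w}): φ is false.
  w (successors {v, w}): φ is false.
  x (successors {v, w}): φ is false.
For instance, at v:
  At v: \Box (\neg (s \lor (\neg r \to q)) \lor \neg q) is true, so \neg \Box (\neg (s \lor (\neg r \to q)) \lor \neg q) is false.
    At v: \Box (\neg (s \lor (\neg r \to q)) \lor \neg q) requires \neg (s \lor (\neg r \to q)) \lor \neg q at every successor {u, v, w}.
      At u: \neg (s \lor (\neg r \to q)) \lor \neg q is true.
      At v: \neg (s \lor (\neg r \to q)) \lor \neg q is true.
      At w: \neg (s \lor (\neg r \to q)) \lor \neg q is true.
    So \Box (\neg (s \lor (\neg r \to q)) \lor \neg q) is true at v.

No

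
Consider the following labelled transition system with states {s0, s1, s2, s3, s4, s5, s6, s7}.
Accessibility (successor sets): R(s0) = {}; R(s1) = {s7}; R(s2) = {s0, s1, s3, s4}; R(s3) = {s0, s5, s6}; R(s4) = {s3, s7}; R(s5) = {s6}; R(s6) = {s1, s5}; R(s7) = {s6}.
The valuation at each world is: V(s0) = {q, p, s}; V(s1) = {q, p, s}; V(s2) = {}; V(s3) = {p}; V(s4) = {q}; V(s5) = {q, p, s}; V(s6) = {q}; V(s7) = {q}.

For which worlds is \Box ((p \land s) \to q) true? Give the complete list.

s0, s1, s2, s3, s4, s5, s6, s7

Recall that \Box ψ holds at a world iff ψ holds at every accessible world, and \Diamond ψ holds iff ψ holds at some accessible world.
Let φ = \Box ((p \land s) \to q). Evaluate φ at each world:
  s0 (successors ∅): φ is true.
  s1 (successors {s7}): φ is true.
  s2 (successors {s0, s1, s3, s4}): φ is true.
  s3 (successors {s0, s5, s6}): φ is true.
  s4 (successors {s3, s7}): φ is true.
  s5 (successors {s6}): φ is true.
  s6 (successors {s1, s5}): φ is true.
  s7 (successors {s6}): φ is true.
For instance, at s1:
  At s1: \Box ((p \land s) \to q) requires (p \land s) \to q at every successor {s7}.
    At s7: (p \land s) \to q is true.
  So \Box ((p \land s) \to q) is true at s1.
Satisfying worlds: {s0, s1, s2, s3, s4, s5, s6, s7}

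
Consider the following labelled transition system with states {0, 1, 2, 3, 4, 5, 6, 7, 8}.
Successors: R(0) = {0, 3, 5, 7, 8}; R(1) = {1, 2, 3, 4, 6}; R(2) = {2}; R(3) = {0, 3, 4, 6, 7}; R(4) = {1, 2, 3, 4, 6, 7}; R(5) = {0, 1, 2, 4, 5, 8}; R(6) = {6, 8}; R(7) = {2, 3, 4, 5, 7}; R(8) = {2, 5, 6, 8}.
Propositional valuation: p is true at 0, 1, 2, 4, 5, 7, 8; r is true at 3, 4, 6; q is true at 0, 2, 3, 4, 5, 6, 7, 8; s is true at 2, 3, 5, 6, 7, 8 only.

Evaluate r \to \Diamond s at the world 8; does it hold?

Yes

Recall that \Diamond ψ holds at a world iff ψ holds at some accessible world.
At 8: r is false, \Diamond s is true, so r \to \Diamond s is true.
  At 8: \Diamond s requires s at some successor in {2, 5, 6, 8}.
    s holds at 2, so \Diamond s is true at 8.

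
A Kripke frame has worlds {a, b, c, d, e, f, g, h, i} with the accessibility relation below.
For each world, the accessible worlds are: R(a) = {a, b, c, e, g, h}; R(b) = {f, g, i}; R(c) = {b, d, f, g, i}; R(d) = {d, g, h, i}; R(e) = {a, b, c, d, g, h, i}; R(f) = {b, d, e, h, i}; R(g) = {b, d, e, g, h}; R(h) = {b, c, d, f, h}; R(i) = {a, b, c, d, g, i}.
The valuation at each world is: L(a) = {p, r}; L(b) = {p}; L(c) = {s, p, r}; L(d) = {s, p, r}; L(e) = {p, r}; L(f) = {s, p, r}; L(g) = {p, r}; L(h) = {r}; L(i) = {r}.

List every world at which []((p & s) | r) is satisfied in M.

b, d

Let φ = []((p & s) | r). Evaluate φ at each world:
  a (successors {a, b, c, e, g, h}): φ is false.
  b (successors {f, g, i}): φ is true.
  c (successors {b, d, f, g, i}): φ is false.
  d (successors {d, g, h, i}): φ is true.
  e (successors {a, b, c, d, g, h, i}): φ is false.
  f (successors {b, d, e, h, i}): φ is false.
  g (successors {b, d, e, g, h}): φ is false.
  h (successors {b, c, d, f, h}): φ is false.
  i (successors {a, b, c, d, g, i}): φ is false.
For instance, at e:
  At e: []((p & s) | r) requires (p & s) | r at every successor {a, b, c, d, g, h, i}.
    (p & s) | r fails at b, so []((p & s) | r) is false at e.
Satisfying worlds: {b, d}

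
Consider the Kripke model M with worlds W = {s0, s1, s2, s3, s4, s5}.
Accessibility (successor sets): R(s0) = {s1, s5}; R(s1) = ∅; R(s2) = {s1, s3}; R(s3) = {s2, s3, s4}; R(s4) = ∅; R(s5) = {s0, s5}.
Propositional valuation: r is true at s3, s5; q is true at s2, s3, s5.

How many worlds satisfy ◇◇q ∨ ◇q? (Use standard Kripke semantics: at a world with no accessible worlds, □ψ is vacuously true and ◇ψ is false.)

Let φ = ◇◇q ∨ ◇q. Evaluate φ at each world:
  s0 (successors {s1, s5}): φ is true.
  s1 (successors ∅): φ is false.
  s2 (successors {s1, s3}): φ is true.
  s3 (successors {s2, s3, s4}): φ is true.
  s4 (successors ∅): φ is false.
  s5 (successors {s0, s5}): φ is true.
For instance, at s3:
  At s3: ◇◇q is true, ◇q is true, so ◇◇q ∨ ◇q is true.
    At s3: ◇◇q requires ◇q at some successor in {s2, s3, s4}.
      ◇q holds at s2, so ◇◇q is true at s3.
    At s3: ◇q requires q at some successor in {s2, s3, s4}.
      q holds at s2, so ◇q is true at s3.
Satisfying worlds: {s0, s2, s3, s5}

4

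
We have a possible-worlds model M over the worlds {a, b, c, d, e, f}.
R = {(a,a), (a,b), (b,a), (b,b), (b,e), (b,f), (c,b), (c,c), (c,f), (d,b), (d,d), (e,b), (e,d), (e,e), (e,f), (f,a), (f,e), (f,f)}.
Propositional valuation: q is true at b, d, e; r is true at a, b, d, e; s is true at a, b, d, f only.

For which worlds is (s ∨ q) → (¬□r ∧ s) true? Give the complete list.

Recall that □ψ holds at a world iff ψ holds at every accessible world, and ◇ψ holds iff ψ holds at some accessible world.
Let φ = (s ∨ q) → (¬□r ∧ s). Evaluate φ at each world:
  a (successors {a, b}): φ is false.
  b (successors {a, b, e, f}): φ is true.
  c (successors {b, c, f}): φ is true.
  d (successors {b, d}): φ is false.
  e (successors {b, d, e, f}): φ is false.
  f (successors {a, e, f}): φ is true.
For instance, at a:
  At a: s ∨ q is true, ¬□r ∧ s is false, so (s ∨ q) → (¬□r ∧ s) is false.
    At a: ¬□r is false, s is true, so ¬□r ∧ s is false.
      At a: □r is true, so ¬□r is false.
Satisfying worlds: {b, c, f}

b, c, f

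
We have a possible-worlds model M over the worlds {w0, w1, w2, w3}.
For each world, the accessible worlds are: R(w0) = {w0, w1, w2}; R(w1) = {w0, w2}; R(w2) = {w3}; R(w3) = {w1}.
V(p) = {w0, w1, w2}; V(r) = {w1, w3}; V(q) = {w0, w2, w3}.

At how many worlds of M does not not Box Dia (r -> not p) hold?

3

Let φ = not not Box Dia (r -> not p). Evaluate φ at each world:
  w0 (successors {w0, w1, w2}): φ is true.
  w1 (successors {w0, w2}): φ is true.
  w2 (successors {w3}): φ is false.
  w3 (successors {w1}): φ is true.
For instance, at w1:
  At w1: not Box Dia (r -> not p) is false, so not not Box Dia (r -> not p) is true.
    At w1: Box Dia (r -> not p) is true, so not Box Dia (r -> not p) is false.
      At w1: Box Dia (r -> not p) requires Dia (r -> not p) at every successor {w0, w2}.
        At w0: Dia (r -> not p) is true.
        At w2: Dia (r -> not p) is true.
      So Box Dia (r -> not p) is true at w1.
Satisfying worlds: {w0, w1, w3}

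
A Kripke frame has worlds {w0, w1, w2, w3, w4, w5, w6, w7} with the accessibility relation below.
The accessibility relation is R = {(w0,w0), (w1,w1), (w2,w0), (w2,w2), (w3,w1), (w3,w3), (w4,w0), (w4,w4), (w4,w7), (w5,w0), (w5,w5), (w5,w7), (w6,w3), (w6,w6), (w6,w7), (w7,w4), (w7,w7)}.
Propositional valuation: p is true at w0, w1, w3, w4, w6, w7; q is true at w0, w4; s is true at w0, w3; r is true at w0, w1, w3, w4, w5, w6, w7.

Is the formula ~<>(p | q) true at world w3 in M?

No

At w3: <>(p | q) is true, so ~<>(p | q) is false.
  At w3: <>(p | q) requires p | q at some successor in {w1, w3}.
    p | q holds at w1, so <>(p | q) is true at w3.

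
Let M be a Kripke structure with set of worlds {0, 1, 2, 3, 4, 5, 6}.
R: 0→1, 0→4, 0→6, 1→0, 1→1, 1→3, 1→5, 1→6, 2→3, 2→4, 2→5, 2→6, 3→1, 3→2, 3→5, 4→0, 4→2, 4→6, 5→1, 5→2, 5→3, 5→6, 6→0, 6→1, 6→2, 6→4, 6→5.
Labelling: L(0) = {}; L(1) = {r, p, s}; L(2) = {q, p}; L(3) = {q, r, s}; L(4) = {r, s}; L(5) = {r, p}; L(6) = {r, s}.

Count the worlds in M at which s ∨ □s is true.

Let φ = s ∨ □s. Evaluate φ at each world:
  0 (successors {1, 4, 6}): φ is true.
  1 (successors {0, 1, 3, 5, 6}): φ is true.
  2 (successors {3, 4, 5, 6}): φ is false.
  3 (successors {1, 2, 5}): φ is true.
  4 (successors {0, 2, 6}): φ is true.
  5 (successors {1, 2, 3, 6}): φ is false.
  6 (successors {0, 1, 2, 4, 5}): φ is true.
For instance, at 6:
  At 6: s is true, □s is false, so s ∨ □s is true.
    At 6: □s requires s at every successor {0, 1, 2, 4, 5}.
      s fails at 0, so □s is false at 6.
Satisfying worlds: {0, 1, 3, 4, 6}

5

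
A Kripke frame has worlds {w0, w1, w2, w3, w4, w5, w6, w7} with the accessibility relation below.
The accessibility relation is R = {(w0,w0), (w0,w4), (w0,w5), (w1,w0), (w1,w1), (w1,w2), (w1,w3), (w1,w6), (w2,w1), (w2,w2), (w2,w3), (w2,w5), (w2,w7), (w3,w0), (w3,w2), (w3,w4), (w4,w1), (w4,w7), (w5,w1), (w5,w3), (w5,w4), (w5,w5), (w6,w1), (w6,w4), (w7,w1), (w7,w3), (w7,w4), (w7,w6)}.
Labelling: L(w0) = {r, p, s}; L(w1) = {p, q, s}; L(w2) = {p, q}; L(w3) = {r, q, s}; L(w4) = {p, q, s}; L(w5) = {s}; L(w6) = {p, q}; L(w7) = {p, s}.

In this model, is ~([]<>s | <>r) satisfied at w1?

No

At w1: []<>s | <>r is true, so ~([]<>s | <>r) is false.
  At w1: []<>s is true, <>r is true, so []<>s | <>r is true.
    At w1: []<>s requires <>s at every successor {w0, w1, w2, w3, w6}.
      At w0: <>s is true.
      At w1: <>s is true.
      At w2: <>s is true.
      At w3: <>s is true.
      At w6: <>s is true.
    So []<>s is true at w1.
    At w1: <>r requires r at some successor in {w0, w1, w2, w3, w6}.
      r holds at w0, so <>r is true at w1.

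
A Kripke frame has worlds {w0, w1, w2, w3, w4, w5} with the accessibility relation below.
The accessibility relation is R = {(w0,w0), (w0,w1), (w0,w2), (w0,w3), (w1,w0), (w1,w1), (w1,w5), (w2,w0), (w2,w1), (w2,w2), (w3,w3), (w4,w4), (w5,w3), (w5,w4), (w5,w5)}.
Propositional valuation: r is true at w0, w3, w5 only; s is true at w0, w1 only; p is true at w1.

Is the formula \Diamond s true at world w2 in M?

Yes

At w2: \Diamond s requires s at some successor in {w0, w1, w2}.
  s holds at w0, so \Diamond s is true at w2.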